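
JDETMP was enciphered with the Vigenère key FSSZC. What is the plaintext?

Repeat the key across the ciphertext: FSSZCF
J(9)−F(5): 4 → E
D(3)−S(18): -15≡11 → L
E(4)−S(18): -14≡12 → M
T(19)−Z(25): -6≡20 → U
M(12)−C(2): 10 → K
P(15)−F(5): 10 → K

ELMUKK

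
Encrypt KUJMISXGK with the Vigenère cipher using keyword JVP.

TPYVDHGBZ

Repeat the key across the message: JVPJVPJVP
K(10)+J(9): 19 → T
U(20)+V(21): 41≡15 → P
J(9)+P(15): 24 → Y
M(12)+J(9): 21 → V
I(8)+V(21): 29≡3 → D
S(18)+P(15): 33≡7 → H
X(23)+J(9): 32≡6 → G
G(6)+V(21): 27≡1 → B
K(10)+P(15): 25 → Z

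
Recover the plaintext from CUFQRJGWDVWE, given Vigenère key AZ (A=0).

Repeat the key across the ciphertext: AZAZAZAZAZAZ
C(2)−A(0): 2 → C
U(20)−Z(25): -5≡21 → V
F(5)−A(0): 5 → F
Q(16)−Z(25): -9≡17 → R
R(17)−A(0): 17 → R
J(9)−Z(25): -16≡10 → K
G(6)−A(0): 6 → G
W(22)−Z(25): -3≡23 → X
D(3)−A(0): 3 → D
V(21)−Z(25): -4≡22 → W
W(22)−A(0): 22 → W
E(4)−Z(25): -21≡5 → F

CVFRRKGXDWWF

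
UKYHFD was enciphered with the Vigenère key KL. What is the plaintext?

Repeat the key across the ciphertext: KLKLKL
U(20)−K(10): 10 → K
K(10)−L(11): -1≡25 → Z
Y(24)−K(10): 14 → O
H(7)−L(11): -4≡22 → W
F(5)−K(10): -5≡21 → V
D(3)−L(11): -8≡18 → S

KZOWVS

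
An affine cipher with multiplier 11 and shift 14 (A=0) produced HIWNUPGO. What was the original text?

The inverse of 11 mod 26 is 19, since 11·19=209≡1. Apply D(y)=19·(y−14) mod 26:
H(7): 19·(7−14)=-133≡23 → X
I(8): 19·(8−14)=-114≡16 → Q
W(22): 19·(22−14)=152≡22 → W
N(13): 19·(13−14)=-19≡7 → H
U(20): 19·(20−14)=114≡10 → K
P(15): 19·(15−14)=19 → T
G(6): 19·(6−14)=-152≡4 → E
O(14): 19·(14−14)=0 → A

XQWHKTEA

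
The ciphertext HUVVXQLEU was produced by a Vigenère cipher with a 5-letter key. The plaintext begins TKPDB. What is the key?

OKGSW

Subtract each crib letter from the matching ciphertext letter (mod 26):
H(7)−T(19)=-12≡14 → O
U(20)−K(10)=10 → K
V(21)−P(15)=6 → G
V(21)−D(3)=18 → S
X(23)−B(1)=22 → W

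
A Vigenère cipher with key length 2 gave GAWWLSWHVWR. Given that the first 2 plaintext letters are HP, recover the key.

ZL

Subtract each crib letter from the matching ciphertext letter (mod 26):
G(6)−H(7)=-1≡25 → Z
A(0)−P(15)=-15≡11 → L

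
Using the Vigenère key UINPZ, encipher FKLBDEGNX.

Repeat the key across the message: UINPZUINP
F(5)+U(20): 25 → Z
K(10)+I(8): 18 → S
L(11)+N(13): 24 → Y
B(1)+P(15): 16 → Q
D(3)+Z(25): 28≡2 → C
E(4)+U(20): 24 → Y
G(6)+I(8): 14 → O
N(13)+N(13): 26≡0 → A
X(23)+P(15): 38≡12 → M

ZSYQCYOAM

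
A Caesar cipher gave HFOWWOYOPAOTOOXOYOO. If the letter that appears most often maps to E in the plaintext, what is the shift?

10

The most frequent ciphertext letter is O (appears 9 times).
O is position 14; E is position 4.
Shift = 10.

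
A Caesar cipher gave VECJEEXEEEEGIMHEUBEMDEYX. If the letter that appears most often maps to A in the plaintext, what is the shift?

The most frequent ciphertext letter is E (appears 10 times).
E is position 4; A is position 0.
Shift = 4.

4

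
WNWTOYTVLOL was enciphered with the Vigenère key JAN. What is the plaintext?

Repeat the key across the ciphertext: JANJANJANJA
W(22)−J(9): 13 → N
N(13)−A(0): 13 → N
W(22)−N(13): 9 → J
T(19)−J(9): 10 → K
O(14)−A(0): 14 → O
Y(24)−N(13): 11 → L
T(19)−J(9): 10 → K
V(21)−A(0): 21 → V
L(11)−N(13): -2≡24 → Y
O(14)−J(9): 5 → F
L(11)−A(0): 11 → L

NNJKOLKVYFL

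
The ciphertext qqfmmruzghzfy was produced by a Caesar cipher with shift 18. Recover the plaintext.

yynuuzchophng

q(16): 16−18=-2≡24 → y
q(16): 16−18=-2≡24 → y
f(5): 5−18=-13≡13 → n
m(12): 12−18=-6≡20 → u
m(12): 12−18=-6≡20 → u
r(17): 17−18=-1≡25 → z
u(20): 20−18=2 → c
z(25): 25−18=7 → h
g(6): 6−18=-12≡14 → o
h(7): 7−18=-11≡15 → p
z(25): 25−18=7 → h
f(5): 5−18=-13≡13 → n
y(24): 24−18=6 → g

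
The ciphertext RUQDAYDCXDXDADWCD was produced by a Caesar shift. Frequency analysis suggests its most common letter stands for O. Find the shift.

15

The most frequent ciphertext letter is D (appears 6 times).
D is position 3; O is position 14.
Shift = -11≡15.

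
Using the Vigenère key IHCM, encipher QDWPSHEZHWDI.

YKYBAOGLPDFU

Repeat the key across the message: IHCMIHCMIHCM
Q(16)+I(8): 24 → Y
D(3)+H(7): 10 → K
W(22)+C(2): 24 → Y
P(15)+M(12): 27≡1 → B
S(18)+I(8): 26≡0 → A
H(7)+H(7): 14 → O
E(4)+C(2): 6 → G
Z(25)+M(12): 37≡11 → L
H(7)+I(8): 15 → P
W(22)+H(7): 29≡3 → D
D(3)+C(2): 5 → F
I(8)+M(12): 20 → U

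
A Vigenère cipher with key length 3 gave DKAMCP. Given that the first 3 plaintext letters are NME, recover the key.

QYW

Subtract each crib letter from the matching ciphertext letter (mod 26):
D(3)−N(13)=-10≡16 → Q
K(10)−M(12)=-2≡24 → Y
A(0)−E(4)=-4≡22 → W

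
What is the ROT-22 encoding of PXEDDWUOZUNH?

P(15): 15+22=37≡11 → L
X(23): 23+22=45≡19 → T
E(4): 4+22=26≡0 → A
D(3): 3+22=25 → Z
D(3): 3+22=25 → Z
W(22): 22+22=44≡18 → S
U(20): 20+22=42≡16 → Q
O(14): 14+22=36≡10 → K
Z(25): 25+22=47≡21 → V
U(20): 20+22=42≡16 → Q
N(13): 13+22=35≡9 → J
H(7): 7+22=29≡3 → D

LTAZZSQKVQJD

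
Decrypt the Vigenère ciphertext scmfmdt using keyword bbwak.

rbqfccs

Repeat the key across the ciphertext: bbwakbb
s(18)−b(1): 17 → r
c(2)−b(1): 1 → b
m(12)−w(22): -10≡16 → q
f(5)−a(0): 5 → f
m(12)−k(10): 2 → c
d(3)−b(1): 2 → c
t(19)−b(1): 18 → s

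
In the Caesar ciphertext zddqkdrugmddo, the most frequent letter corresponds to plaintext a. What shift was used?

The most frequent ciphertext letter is d (appears 5 times).
d is position 3; a is position 0.
Shift = 3.

3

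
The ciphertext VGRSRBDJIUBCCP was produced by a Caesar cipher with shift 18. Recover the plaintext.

V(21): 21−18=3 → D
G(6): 6−18=-12≡14 → O
R(17): 17−18=-1≡25 → Z
S(18): 18−18=0 → A
R(17): 17−18=-1≡25 → Z
B(1): 1−18=-17≡9 → J
D(3): 3−18=-15≡11 → L
J(9): 9−18=-9≡17 → R
I(8): 8−18=-10≡16 → Q
U(20): 20−18=2 → C
B(1): 1−18=-17≡9 → J
C(2): 2−18=-16≡10 → K
C(2): 2−18=-16≡10 → K
P(15): 15−18=-3≡23 → X

DOZAZJLRQCJKKX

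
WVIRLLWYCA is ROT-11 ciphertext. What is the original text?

LKXGAALNRP

W(22): 22−11=11 → L
V(21): 21−11=10 → K
I(8): 8−11=-3≡23 → X
R(17): 17−11=6 → G
L(11): 11−11=0 → A
L(11): 11−11=0 → A
W(22): 22−11=11 → L
Y(24): 24−11=13 → N
C(2): 2−11=-9≡17 → R
A(0): 0−11=-11≡15 → P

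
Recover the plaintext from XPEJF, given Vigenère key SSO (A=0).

FXQRN

Repeat the key across the ciphertext: SSOSS
X(23)−S(18): 5 → F
P(15)−S(18): -3≡23 → X
E(4)−O(14): -10≡16 → Q
J(9)−S(18): -9≡17 → R
F(5)−S(18): -13≡13 → N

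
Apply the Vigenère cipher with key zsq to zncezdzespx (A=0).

Repeat the key across the message: zsqzsqzsqzs
z(25)+z(25): 50≡24 → y
n(13)+s(18): 31≡5 → f
c(2)+q(16): 18 → s
e(4)+z(25): 29≡3 → d
z(25)+s(18): 43≡17 → r
d(3)+q(16): 19 → t
z(25)+z(25): 50≡24 → y
e(4)+s(18): 22 → w
s(18)+q(16): 34≡8 → i
p(15)+z(25): 40≡14 → o
x(23)+s(18): 41≡15 → p

yfsdrtywiop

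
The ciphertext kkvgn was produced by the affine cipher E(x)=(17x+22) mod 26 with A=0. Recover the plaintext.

The inverse of 17 mod 26 is 23, since 17·23=391≡1. Apply D(y)=23·(y−22) mod 26:
k(10): 23·(10−22)=-276≡10 → k
k(10): 23·(10−22)=-276≡10 → k
v(21): 23·(21−22)=-23≡3 → d
g(6): 23·(6−22)=-368≡22 → w
n(13): 23·(13−22)=-207≡1 → b

kkdwb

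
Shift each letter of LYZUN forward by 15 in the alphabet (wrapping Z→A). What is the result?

ANOJC

L(11): 11+15=26≡0 → A
Y(24): 24+15=39≡13 → N
Z(25): 25+15=40≡14 → O
U(20): 20+15=35≡9 → J
N(13): 13+15=28≡2 → C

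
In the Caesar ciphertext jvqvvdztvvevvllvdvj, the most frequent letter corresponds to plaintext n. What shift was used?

The most frequent ciphertext letter is v (appears 9 times).
v is position 21; n is position 13.
Shift = 8.

8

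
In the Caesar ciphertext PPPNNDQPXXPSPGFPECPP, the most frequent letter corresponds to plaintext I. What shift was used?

7

The most frequent ciphertext letter is P (appears 9 times).
P is position 15; I is position 8.
Shift = 7.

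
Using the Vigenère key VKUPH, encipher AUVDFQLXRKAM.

VEPSMLVRGRVW

Repeat the key across the message: VKUPHVKUPHVK
A(0)+V(21): 21 → V
U(20)+K(10): 30≡4 → E
V(21)+U(20): 41≡15 → P
D(3)+P(15): 18 → S
F(5)+H(7): 12 → M
Q(16)+V(21): 37≡11 → L
L(11)+K(10): 21 → V
X(23)+U(20): 43≡17 → R
R(17)+P(15): 32≡6 → G
K(10)+H(7): 17 → R
A(0)+V(21): 21 → V
M(12)+K(10): 22 → W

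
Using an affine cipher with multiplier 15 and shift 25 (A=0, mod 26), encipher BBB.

OOO

B(1): 15·1+25=40≡14 → O
B(1): 15·1+25=40≡14 → O
B(1): 15·1+25=40≡14 → O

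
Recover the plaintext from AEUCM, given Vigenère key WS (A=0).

Repeat the key across the ciphertext: WSWSW
A(0)−W(22): -22≡4 → E
E(4)−S(18): -14≡12 → M
U(20)−W(22): -2≡24 → Y
C(2)−S(18): -16≡10 → K
M(12)−W(22): -10≡16 → Q

EMYKQ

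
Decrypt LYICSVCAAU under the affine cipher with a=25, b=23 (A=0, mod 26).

The inverse of 25 mod 26 is 25, since 25·25=625≡1. Apply D(y)=25·(y−23) mod 26:
L(11): 25·(11−23)=-300≡12 → M
Y(24): 25·(24−23)=25 → Z
I(8): 25·(8−23)=-375≡15 → P
C(2): 25·(2−23)=-525≡21 → V
S(18): 25·(18−23)=-125≡5 → F
V(21): 25·(21−23)=-50≡2 → C
C(2): 25·(2−23)=-525≡21 → V
A(0): 25·(0−23)=-575≡23 → X
A(0): 25·(0−23)=-575≡23 → X
U(20): 25·(20−23)=-75≡3 → D

MZPVFCVXXD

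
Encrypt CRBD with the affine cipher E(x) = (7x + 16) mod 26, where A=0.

EFXL

C(2): 7·2+16=30≡4 → E
R(17): 7·17+16=135≡5 → F
B(1): 7·1+16=23 → X
D(3): 7·3+16=37≡11 → L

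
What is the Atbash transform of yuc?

y(24) → b(1)
u(20) → f(5)
c(2) → x(23)

bfx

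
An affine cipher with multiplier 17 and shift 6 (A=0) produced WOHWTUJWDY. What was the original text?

ECXENKREJY

The inverse of 17 mod 26 is 23, since 17·23=391≡1. Apply D(y)=23·(y−6) mod 26:
W(22): 23·(22−6)=368≡4 → E
O(14): 23·(14−6)=184≡2 → C
H(7): 23·(7−6)=23 → X
W(22): 23·(22−6)=368≡4 → E
T(19): 23·(19−6)=299≡13 → N
U(20): 23·(20−6)=322≡10 → K
J(9): 23·(9−6)=69≡17 → R
W(22): 23·(22−6)=368≡4 → E
D(3): 23·(3−6)=-69≡9 → J
Y(24): 23·(24−6)=414≡24 → Y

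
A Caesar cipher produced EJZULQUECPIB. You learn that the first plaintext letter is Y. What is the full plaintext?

From the crib: E(4)−Y(24)=-20≡6, so the shift is 6.
Subtract 6 from each ciphertext letter:
E(4): 4−6=-2≡24 → Y
J(9): 9−6=3 → D
Z(25): 25−6=19 → T
U(20): 20−6=14 → O
L(11): 11−6=5 → F
Q(16): 16−6=10 → K
U(20): 20−6=14 → O
E(4): 4−6=-2≡24 → Y
C(2): 2−6=-4≡22 → W
P(15): 15−6=9 → J
I(8): 8−6=2 → C
B(1): 1−6=-5≡21 → V

YDTOFKOYWJCV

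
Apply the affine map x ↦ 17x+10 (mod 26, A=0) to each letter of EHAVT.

AZKDV

E(4): 17·4+10=78≡0 → A
H(7): 17·7+10=129≡25 → Z
A(0): 17·0+10=10 → K
V(21): 17·21+10=367≡3 → D
T(19): 17·19+10=333≡21 → V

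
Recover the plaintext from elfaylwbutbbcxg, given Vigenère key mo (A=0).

Repeat the key across the ciphertext: momomomomomomom
e(4)−m(12): -8≡18 → s
l(11)−o(14): -3≡23 → x
f(5)−m(12): -7≡19 → t
a(0)−o(14): -14≡12 → m
y(24)−m(12): 12 → m
l(11)−o(14): -3≡23 → x
w(22)−m(12): 10 → k
b(1)−o(14): -13≡13 → n
u(20)−m(12): 8 → i
t(19)−o(14): 5 → f
b(1)−m(12): -11≡15 → p
b(1)−o(14): -13≡13 → n
c(2)−m(12): -10≡16 → q
x(23)−o(14): 9 → j
g(6)−m(12): -6≡20 → u

sxtmmxknifpnqju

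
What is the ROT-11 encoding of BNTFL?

MYEQW

B(1): 1+11=12 → M
N(13): 13+11=24 → Y
T(19): 19+11=30≡4 → E
F(5): 5+11=16 → Q
L(11): 11+11=22 → W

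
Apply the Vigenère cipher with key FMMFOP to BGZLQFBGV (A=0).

Repeat the key across the message: FMMFOPFMM
B(1)+F(5): 6 → G
G(6)+M(12): 18 → S
Z(25)+M(12): 37≡11 → L
L(11)+F(5): 16 → Q
Q(16)+O(14): 30≡4 → E
F(5)+P(15): 20 → U
B(1)+F(5): 6 → G
G(6)+M(12): 18 → S
V(21)+M(12): 33≡7 → H

GSLQEUGSH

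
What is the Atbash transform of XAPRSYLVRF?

X(23) → C(2)
A(0) → Z(25)
P(15) → K(10)
R(17) → I(8)
S(18) → H(7)
Y(24) → B(1)
L(11) → O(14)
V(21) → E(4)
R(17) → I(8)
F(5) → U(20)

CZKIHBOEIU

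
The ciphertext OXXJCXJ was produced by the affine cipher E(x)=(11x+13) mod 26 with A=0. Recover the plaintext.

The inverse of 11 mod 26 is 19, since 11·19=209≡1. Apply D(y)=19·(y−13) mod 26:
O(14): 19·(14−13)=19 → T
X(23): 19·(23−13)=190≡8 → I
X(23): 19·(23−13)=190≡8 → I
J(9): 19·(9−13)=-76≡2 → C
C(2): 19·(2−13)=-209≡25 → Z
X(23): 19·(23−13)=190≡8 → I
J(9): 19·(9−13)=-76≡2 → C

TIICZIC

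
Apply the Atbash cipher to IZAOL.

I(8) → R(17)
Z(25) → A(0)
A(0) → Z(25)
O(14) → L(11)
L(11) → O(14)

RAZLO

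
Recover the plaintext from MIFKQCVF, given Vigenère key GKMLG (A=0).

GYTZKWLT

Repeat the key across the ciphertext: GKMLGGKM
M(12)−G(6): 6 → G
I(8)−K(10): -2≡24 → Y
F(5)−M(12): -7≡19 → T
K(10)−L(11): -1≡25 → Z
Q(16)−G(6): 10 → K
C(2)−G(6): -4≡22 → W
V(21)−K(10): 11 → L
F(5)−M(12): -7≡19 → T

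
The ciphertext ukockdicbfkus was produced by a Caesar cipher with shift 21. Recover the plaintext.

u(20): 20−21=-1≡25 → z
k(10): 10−21=-11≡15 → p
o(14): 14−21=-7≡19 → t
c(2): 2−21=-19≡7 → h
k(10): 10−21=-11≡15 → p
d(3): 3−21=-18≡8 → i
i(8): 8−21=-13≡13 → n
c(2): 2−21=-19≡7 → h
b(1): 1−21=-20≡6 → g
f(5): 5−21=-16≡10 → k
k(10): 10−21=-11≡15 → p
u(20): 20−21=-1≡25 → z
s(18): 18−21=-3≡23 → x

zpthpinhgkpzx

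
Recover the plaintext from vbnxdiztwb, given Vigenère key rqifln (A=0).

Repeat the key across the ciphertext: rqiflnrqif
v(21)−r(17): 4 → e
b(1)−q(16): -15≡11 → l
n(13)−i(8): 5 → f
x(23)−f(5): 18 → s
d(3)−l(11): -8≡18 → s
i(8)−n(13): -5≡21 → v
z(25)−r(17): 8 → i
t(19)−q(16): 3 → d
w(22)−i(8): 14 → o
b(1)−f(5): -4≡22 → w

elfssvidow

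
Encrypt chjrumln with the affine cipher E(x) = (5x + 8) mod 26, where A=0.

srbpeqlv

c(2): 5·2+8=18 → s
h(7): 5·7+8=43≡17 → r
j(9): 5·9+8=53≡1 → b
r(17): 5·17+8=93≡15 → p
u(20): 5·20+8=108≡4 → e
m(12): 5·12+8=68≡16 → q
l(11): 5·11+8=63≡11 → l
n(13): 5·13+8=73≡21 → v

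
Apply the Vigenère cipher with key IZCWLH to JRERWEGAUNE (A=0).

Repeat the key across the message: IZCWLHIZCWL
J(9)+I(8): 17 → R
R(17)+Z(25): 42≡16 → Q
E(4)+C(2): 6 → G
R(17)+W(22): 39≡13 → N
W(22)+L(11): 33≡7 → H
E(4)+H(7): 11 → L
G(6)+I(8): 14 → O
A(0)+Z(25): 25 → Z
U(20)+C(2): 22 → W
N(13)+W(22): 35≡9 → J
E(4)+L(11): 15 → P

RQGNHLOZWJP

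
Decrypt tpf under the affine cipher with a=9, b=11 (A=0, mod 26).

ymi

The inverse of 9 mod 26 is 3, since 9·3=27≡1. Apply D(y)=3·(y−11) mod 26:
t(19): 3·(19−11)=24 → y
p(15): 3·(15−11)=12 → m
f(5): 3·(5−11)=-18≡8 → i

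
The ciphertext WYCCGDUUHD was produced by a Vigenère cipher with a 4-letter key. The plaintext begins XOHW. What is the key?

ZKVG

Subtract each crib letter from the matching ciphertext letter (mod 26):
W(22)−X(23)=-1≡25 → Z
Y(24)−O(14)=10 → K
C(2)−H(7)=-5≡21 → V
C(2)−W(22)=-20≡6 → G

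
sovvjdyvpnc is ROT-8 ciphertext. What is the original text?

kgnnbvqnhfu

s(18): 18−8=10 → k
o(14): 14−8=6 → g
v(21): 21−8=13 → n
v(21): 21−8=13 → n
j(9): 9−8=1 → b
d(3): 3−8=-5≡21 → v
y(24): 24−8=16 → q
v(21): 21−8=13 → n
p(15): 15−8=7 → h
n(13): 13−8=5 → f
c(2): 2−8=-6≡20 → u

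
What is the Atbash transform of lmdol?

onwlo

l(11) → o(14)
m(12) → n(13)
d(3) → w(22)
o(14) → l(11)
l(11) → o(14)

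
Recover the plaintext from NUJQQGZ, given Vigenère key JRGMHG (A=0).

Repeat the key across the ciphertext: JRGMHGJ
N(13)−J(9): 4 → E
U(20)−R(17): 3 → D
J(9)−G(6): 3 → D
Q(16)−M(12): 4 → E
Q(16)−H(7): 9 → J
G(6)−G(6): 0 → A
Z(25)−J(9): 16 → Q

EDDEJAQ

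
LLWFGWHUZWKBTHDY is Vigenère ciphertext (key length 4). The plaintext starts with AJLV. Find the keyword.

LCLK

Subtract each crib letter from the matching ciphertext letter (mod 26):
L(11)−A(0)=11 → L
L(11)−J(9)=2 → C
W(22)−L(11)=11 → L
F(5)−V(21)=-16≡10 → K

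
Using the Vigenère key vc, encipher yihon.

tkcqi

Repeat the key across the message: vcvcv
y(24)+v(21): 45≡19 → t
i(8)+c(2): 10 → k
h(7)+v(21): 28≡2 → c
o(14)+c(2): 16 → q
n(13)+v(21): 34≡8 → i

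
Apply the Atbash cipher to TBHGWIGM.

T(19) → G(6)
B(1) → Y(24)
H(7) → S(18)
G(6) → T(19)
W(22) → D(3)
I(8) → R(17)
G(6) → T(19)
M(12) → N(13)

GYSTDRTN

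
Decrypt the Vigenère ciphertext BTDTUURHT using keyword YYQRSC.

DVNCCSTJD

Repeat the key across the ciphertext: YYQRSCYYQ
B(1)−Y(24): -23≡3 → D
T(19)−Y(24): -5≡21 → V
D(3)−Q(16): -13≡13 → N
T(19)−R(17): 2 → C
U(20)−S(18): 2 → C
U(20)−C(2): 18 → S
R(17)−Y(24): -7≡19 → T
H(7)−Y(24): -17≡9 → J
T(19)−Q(16): 3 → D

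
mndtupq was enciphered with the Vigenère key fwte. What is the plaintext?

hrkpptx

Repeat the key across the ciphertext: fwtefwt
m(12)−f(5): 7 → h
n(13)−w(22): -9≡17 → r
d(3)−t(19): -16≡10 → k
t(19)−e(4): 15 → p
u(20)−f(5): 15 → p
p(15)−w(22): -7≡19 → t
q(16)−t(19): -3≡23 → x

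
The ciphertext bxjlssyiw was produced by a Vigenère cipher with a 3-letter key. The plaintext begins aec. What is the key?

Subtract each crib letter from the matching ciphertext letter (mod 26):
b(1)−a(0)=1 → b
x(23)−e(4)=19 → t
j(9)−c(2)=7 → h

bth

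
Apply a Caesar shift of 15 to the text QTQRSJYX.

FIFGHYNM

Q(16): 16+15=31≡5 → F
T(19): 19+15=34≡8 → I
Q(16): 16+15=31≡5 → F
R(17): 17+15=32≡6 → G
S(18): 18+15=33≡7 → H
J(9): 9+15=24 → Y
Y(24): 24+15=39≡13 → N
X(23): 23+15=38≡12 → M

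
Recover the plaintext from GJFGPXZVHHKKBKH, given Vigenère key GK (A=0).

Repeat the key across the ciphertext: GKGKGKGKGKGKGKG
G(6)−G(6): 0 → A
J(9)−K(10): -1≡25 → Z
F(5)−G(6): -1≡25 → Z
G(6)−K(10): -4≡22 → W
P(15)−G(6): 9 → J
X(23)−K(10): 13 → N
Z(25)−G(6): 19 → T
V(21)−K(10): 11 → L
H(7)−G(6): 1 → B
H(7)−K(10): -3≡23 → X
K(10)−G(6): 4 → E
K(10)−K(10): 0 → A
B(1)−G(6): -5≡21 → V
K(10)−K(10): 0 → A
H(7)−G(6): 1 → B

AZZWJNTLBXEAVAB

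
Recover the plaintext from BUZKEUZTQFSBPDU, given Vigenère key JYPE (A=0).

Repeat the key across the ciphertext: JYPEJYPEJYPEJYP
B(1)−J(9): -8≡18 → S
U(20)−Y(24): -4≡22 → W
Z(25)−P(15): 10 → K
K(10)−E(4): 6 → G
E(4)−J(9): -5≡21 → V
U(20)−Y(24): -4≡22 → W
Z(25)−P(15): 10 → K
T(19)−E(4): 15 → P
Q(16)−J(9): 7 → H
F(5)−Y(24): -19≡7 → H
S(18)−P(15): 3 → D
B(1)−E(4): -3≡23 → X
P(15)−J(9): 6 → G
D(3)−Y(24): -21≡5 → F
U(20)−P(15): 5 → F

SWKGVWKPHHDXGFF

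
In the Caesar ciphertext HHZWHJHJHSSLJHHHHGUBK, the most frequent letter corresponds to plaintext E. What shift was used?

The most frequent ciphertext letter is H (appears 9 times).
H is position 7; E is position 4.
Shift = 3.

3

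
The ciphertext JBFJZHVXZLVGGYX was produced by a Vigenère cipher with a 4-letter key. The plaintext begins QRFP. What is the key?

TKAU

Subtract each crib letter from the matching ciphertext letter (mod 26):
J(9)−Q(16)=-7≡19 → T
B(1)−R(17)=-16≡10 → K
F(5)−F(5)=0 → A
J(9)−P(15)=-6≡20 → U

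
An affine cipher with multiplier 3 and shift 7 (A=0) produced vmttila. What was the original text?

The inverse of 3 mod 26 is 9, since 3·9=27≡1. Apply D(y)=9·(y−7) mod 26:
v(21): 9·(21−7)=126≡22 → w
m(12): 9·(12−7)=45≡19 → t
t(19): 9·(19−7)=108≡4 → e
t(19): 9·(19−7)=108≡4 → e
i(8): 9·(8−7)=9 → j
l(11): 9·(11−7)=36≡10 → k
a(0): 9·(0−7)=-63≡15 → p

wteejkp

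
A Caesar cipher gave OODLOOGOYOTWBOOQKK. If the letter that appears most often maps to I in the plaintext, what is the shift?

6

The most frequent ciphertext letter is O (appears 8 times).
O is position 14; I is position 8.
Shift = 6.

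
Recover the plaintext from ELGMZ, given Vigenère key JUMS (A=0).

VRUUQ

Repeat the key across the ciphertext: JUMSJ
E(4)−J(9): -5≡21 → V
L(11)−U(20): -9≡17 → R
G(6)−M(12): -6≡20 → U
M(12)−S(18): -6≡20 → U
Z(25)−J(9): 16 → Q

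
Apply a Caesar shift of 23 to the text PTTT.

P(15): 15+23=38≡12 → M
T(19): 19+23=42≡16 → Q
T(19): 19+23=42≡16 → Q
T(19): 19+23=42≡16 → Q

MQQQ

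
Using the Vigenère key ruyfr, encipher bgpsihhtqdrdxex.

sanxzybrvuixvjo

Repeat the key across the message: ruyfrruyfrruyfr
b(1)+r(17): 18 → s
g(6)+u(20): 26≡0 → a
p(15)+y(24): 39≡13 → n
s(18)+f(5): 23 → x
i(8)+r(17): 25 → z
h(7)+r(17): 24 → y
h(7)+u(20): 27≡1 → b
t(19)+y(24): 43≡17 → r
q(16)+f(5): 21 → v
d(3)+r(17): 20 → u
r(17)+r(17): 34≡8 → i
d(3)+u(20): 23 → x
x(23)+y(24): 47≡21 → v
e(4)+f(5): 9 → j
x(23)+r(17): 40≡14 → o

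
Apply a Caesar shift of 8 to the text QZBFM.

Q(16): 16+8=24 → Y
Z(25): 25+8=33≡7 → H
B(1): 1+8=9 → J
F(5): 5+8=13 → N
M(12): 12+8=20 → U

YHJNU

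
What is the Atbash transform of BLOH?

B(1) → Y(24)
L(11) → O(14)
O(14) → L(11)
H(7) → S(18)

YOLS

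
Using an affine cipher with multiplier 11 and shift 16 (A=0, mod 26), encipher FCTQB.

TMRKB

F(5): 11·5+16=71≡19 → T
C(2): 11·2+16=38≡12 → M
T(19): 11·19+16=225≡17 → R
Q(16): 11·16+16=192≡10 → K
B(1): 11·1+16=27≡1 → B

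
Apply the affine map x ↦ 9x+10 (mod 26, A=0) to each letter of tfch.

zdcv

t(19): 9·19+10=181≡25 → z
f(5): 9·5+10=55≡3 → d
c(2): 9·2+10=28≡2 → c
h(7): 9·7+10=73≡21 → v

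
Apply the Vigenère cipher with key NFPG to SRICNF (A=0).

FWXIAK

Repeat the key across the message: NFPGNF
S(18)+N(13): 31≡5 → F
R(17)+F(5): 22 → W
I(8)+P(15): 23 → X
C(2)+G(6): 8 → I
N(13)+N(13): 26≡0 → A
F(5)+F(5): 10 → K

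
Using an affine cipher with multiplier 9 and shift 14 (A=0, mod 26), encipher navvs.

bovvu

n(13): 9·13+14=131≡1 → b
a(0): 9·0+14=14 → o
v(21): 9·21+14=203≡21 → v
v(21): 9·21+14=203≡21 → v
s(18): 9·18+14=176≡20 → u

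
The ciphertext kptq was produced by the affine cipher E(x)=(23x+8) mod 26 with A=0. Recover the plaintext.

The inverse of 23 mod 26 is 17, since 23·17=391≡1. Apply D(y)=17·(y−8) mod 26:
k(10): 17·(10−8)=34≡8 → i
p(15): 17·(15−8)=119≡15 → p
t(19): 17·(19−8)=187≡5 → f
q(16): 17·(16−8)=136≡6 → g

ipfg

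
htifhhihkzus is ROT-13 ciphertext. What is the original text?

ugvsuuvuxmhf

h(7): 7−13=-6≡20 → u
t(19): 19−13=6 → g
i(8): 8−13=-5≡21 → v
f(5): 5−13=-8≡18 → s
h(7): 7−13=-6≡20 → u
h(7): 7−13=-6≡20 → u
i(8): 8−13=-5≡21 → v
h(7): 7−13=-6≡20 → u
k(10): 10−13=-3≡23 → x
z(25): 25−13=12 → m
u(20): 20−13=7 → h
s(18): 18−13=5 → f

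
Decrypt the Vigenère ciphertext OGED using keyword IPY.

Repeat the key across the ciphertext: IPYI
O(14)−I(8): 6 → G
G(6)−P(15): -9≡17 → R
E(4)−Y(24): -20≡6 → G
D(3)−I(8): -5≡21 → V

GRGV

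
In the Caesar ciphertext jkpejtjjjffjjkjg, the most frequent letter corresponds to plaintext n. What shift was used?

The most frequent ciphertext letter is j (appears 8 times).
j is position 9; n is position 13.
Shift = -4≡22.

22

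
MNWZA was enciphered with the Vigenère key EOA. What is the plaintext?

IZWVM

Repeat the key across the ciphertext: EOAEO
M(12)−E(4): 8 → I
N(13)−O(14): -1≡25 → Z
W(22)−A(0): 22 → W
Z(25)−E(4): 21 → V
A(0)−O(14): -14≡12 → M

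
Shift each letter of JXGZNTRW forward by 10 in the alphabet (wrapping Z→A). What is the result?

J(9): 9+10=19 → T
X(23): 23+10=33≡7 → H
G(6): 6+10=16 → Q
Z(25): 25+10=35≡9 → J
N(13): 13+10=23 → X
T(19): 19+10=29≡3 → D
R(17): 17+10=27≡1 → B
W(22): 22+10=32≡6 → G

THQJXDBG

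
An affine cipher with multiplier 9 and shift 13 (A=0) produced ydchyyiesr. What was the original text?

The inverse of 9 mod 26 is 3, since 9·3=27≡1. Apply D(y)=3·(y−13) mod 26:
y(24): 3·(24−13)=33≡7 → h
d(3): 3·(3−13)=-30≡22 → w
c(2): 3·(2−13)=-33≡19 → t
h(7): 3·(7−13)=-18≡8 → i
y(24): 3·(24−13)=33≡7 → h
y(24): 3·(24−13)=33≡7 → h
i(8): 3·(8−13)=-15≡11 → l
e(4): 3·(4−13)=-27≡25 → z
s(18): 3·(18−13)=15 → p
r(17): 3·(17−13)=12 → m

hwtihhlzpm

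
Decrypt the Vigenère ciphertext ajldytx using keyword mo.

ovzpmfl

Repeat the key across the ciphertext: momomom
a(0)−m(12): -12≡14 → o
j(9)−o(14): -5≡21 → v
l(11)−m(12): -1≡25 → z
d(3)−o(14): -11≡15 → p
y(24)−m(12): 12 → m
t(19)−o(14): 5 → f
x(23)−m(12): 11 → l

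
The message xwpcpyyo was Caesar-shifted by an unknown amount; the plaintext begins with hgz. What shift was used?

From the crib: x(23)−h(7)=16, so the shift is 16.

16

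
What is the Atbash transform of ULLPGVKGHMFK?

FOOKTEPTSNUP

U(20) → F(5)
L(11) → O(14)
L(11) → O(14)
P(15) → K(10)
G(6) → T(19)
V(21) → E(4)
K(10) → P(15)
G(6) → T(19)
H(7) → S(18)
M(12) → N(13)
F(5) → U(20)
K(10) → P(15)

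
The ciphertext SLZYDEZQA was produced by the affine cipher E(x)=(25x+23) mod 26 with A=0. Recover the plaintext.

FMYZUTYHX

The inverse of 25 mod 26 is 25, since 25·25=625≡1. Apply D(y)=25·(y−23) mod 26:
S(18): 25·(18−23)=-125≡5 → F
L(11): 25·(11−23)=-300≡12 → M
Z(25): 25·(25−23)=50≡24 → Y
Y(24): 25·(24−23)=25 → Z
D(3): 25·(3−23)=-500≡20 → U
E(4): 25·(4−23)=-475≡19 → T
Z(25): 25·(25−23)=50≡24 → Y
Q(16): 25·(16−23)=-175≡7 → H
A(0): 25·(0−23)=-575≡23 → X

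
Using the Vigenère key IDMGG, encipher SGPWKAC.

Repeat the key across the message: IDMGGID
S(18)+I(8): 26≡0 → A
G(6)+D(3): 9 → J
P(15)+M(12): 27≡1 → B
W(22)+G(6): 28≡2 → C
K(10)+G(6): 16 → Q
A(0)+I(8): 8 → I
C(2)+D(3): 5 → F

AJBCQIF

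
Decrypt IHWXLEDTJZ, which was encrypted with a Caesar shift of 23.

I(8): 8−23=-15≡11 → L
H(7): 7−23=-16≡10 → K
W(22): 22−23=-1≡25 → Z
X(23): 23−23=0 → A
L(11): 11−23=-12≡14 → O
E(4): 4−23=-19≡7 → H
D(3): 3−23=-20≡6 → G
T(19): 19−23=-4≡22 → W
J(9): 9−23=-14≡12 → M
Z(25): 25−23=2 → C

LKZAOHGWMC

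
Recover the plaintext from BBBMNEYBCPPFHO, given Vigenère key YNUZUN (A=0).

Repeat the key across the ciphertext: YNUZUNYNUZUNYN
B(1)−Y(24): -23≡3 → D
B(1)−N(13): -12≡14 → O
B(1)−U(20): -19≡7 → H
M(12)−Z(25): -13≡13 → N
N(13)−U(20): -7≡19 → T
E(4)−N(13): -9≡17 → R
Y(24)−Y(24): 0 → A
B(1)−N(13): -12≡14 → O
C(2)−U(20): -18≡8 → I
P(15)−Z(25): -10≡16 → Q
P(15)−U(20): -5≡21 → V
F(5)−N(13): -8≡18 → S
H(7)−Y(24): -17≡9 → J
O(14)−N(13): 1 → B

DOHNTRAOIQVSJB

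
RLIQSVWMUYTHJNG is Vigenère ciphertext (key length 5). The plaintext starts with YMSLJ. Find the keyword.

TZQFJ

Subtract each crib letter from the matching ciphertext letter (mod 26):
R(17)−Y(24)=-7≡19 → T
L(11)−M(12)=-1≡25 → Z
I(8)−S(18)=-10≡16 → Q
Q(16)−L(11)=5 → F
S(18)−J(9)=9 → J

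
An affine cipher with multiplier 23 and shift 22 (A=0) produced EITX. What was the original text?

The inverse of 23 mod 26 is 17, since 23·17=391≡1. Apply D(y)=17·(y−22) mod 26:
E(4): 17·(4−22)=-306≡6 → G
I(8): 17·(8−22)=-238≡22 → W
T(19): 17·(19−22)=-51≡1 → B
X(23): 17·(23−22)=17 → R

GWBR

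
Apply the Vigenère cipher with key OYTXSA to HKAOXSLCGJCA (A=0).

Repeat the key across the message: OYTXSAOYTXSA
H(7)+O(14): 21 → V
K(10)+Y(24): 34≡8 → I
A(0)+T(19): 19 → T
O(14)+X(23): 37≡11 → L
X(23)+S(18): 41≡15 → P
S(18)+A(0): 18 → S
L(11)+O(14): 25 → Z
C(2)+Y(24): 26≡0 → A
G(6)+T(19): 25 → Z
J(9)+X(23): 32≡6 → G
C(2)+S(18): 20 → U
A(0)+A(0): 0 → A

VITLPSZAZGUA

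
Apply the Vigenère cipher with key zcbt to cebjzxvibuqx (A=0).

Repeat the key across the message: zcbtzcbtzcbt
c(2)+z(25): 27≡1 → b
e(4)+c(2): 6 → g
b(1)+b(1): 2 → c
j(9)+t(19): 28≡2 → c
z(25)+z(25): 50≡24 → y
x(23)+c(2): 25 → z
v(21)+b(1): 22 → w
i(8)+t(19): 27≡1 → b
b(1)+z(25): 26≡0 → a
u(20)+c(2): 22 → w
q(16)+b(1): 17 → r
x(23)+t(19): 42≡16 → q

bgccyzwbawrq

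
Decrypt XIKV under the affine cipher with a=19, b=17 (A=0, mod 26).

The inverse of 19 mod 26 is 11, since 19·11=209≡1. Apply D(y)=11·(y−17) mod 26:
X(23): 11·(23−17)=66≡14 → O
I(8): 11·(8−17)=-99≡5 → F
K(10): 11·(10−17)=-77≡1 → B
V(21): 11·(21−17)=44≡18 → S

OFBS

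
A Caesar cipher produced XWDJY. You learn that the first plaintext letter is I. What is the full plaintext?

IHOUJ

From the crib: X(23)−I(8)=15, so the shift is 15.
Subtract 15 from each ciphertext letter:
X(23): 23−15=8 → I
W(22): 22−15=7 → H
D(3): 3−15=-12≡14 → O
J(9): 9−15=-6≡20 → U
Y(24): 24−15=9 → J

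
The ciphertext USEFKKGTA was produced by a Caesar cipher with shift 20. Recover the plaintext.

AYKLQQMZG

U(20): 20−20=0 → A
S(18): 18−20=-2≡24 → Y
E(4): 4−20=-16≡10 → K
F(5): 5−20=-15≡11 → L
K(10): 10−20=-10≡16 → Q
K(10): 10−20=-10≡16 → Q
G(6): 6−20=-14≡12 → M
T(19): 19−20=-1≡25 → Z
A(0): 0−20=-20≡6 → G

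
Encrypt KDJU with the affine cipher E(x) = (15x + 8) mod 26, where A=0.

CBNW

K(10): 15·10+8=158≡2 → C
D(3): 15·3+8=53≡1 → B
J(9): 15·9+8=143≡13 → N
U(20): 15·20+8=308≡22 → W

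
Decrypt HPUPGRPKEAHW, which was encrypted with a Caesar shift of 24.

H(7): 7−24=-17≡9 → J
P(15): 15−24=-9≡17 → R
U(20): 20−24=-4≡22 → W
P(15): 15−24=-9≡17 → R
G(6): 6−24=-18≡8 → I
R(17): 17−24=-7≡19 → T
P(15): 15−24=-9≡17 → R
K(10): 10−24=-14≡12 → M
E(4): 4−24=-20≡6 → G
A(0): 0−24=-24≡2 → C
H(7): 7−24=-17≡9 → J
W(22): 22−24=-2≡24 → Y

JRWRITRMGCJY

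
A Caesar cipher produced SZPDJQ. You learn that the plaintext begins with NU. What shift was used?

From the crib: S(18)−N(13)=5, so the shift is 5.

5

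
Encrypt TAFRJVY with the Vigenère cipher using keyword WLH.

PLMNUCU

Repeat the key across the message: WLHWLHW
T(19)+W(22): 41≡15 → P
A(0)+L(11): 11 → L
F(5)+H(7): 12 → M
R(17)+W(22): 39≡13 → N
J(9)+L(11): 20 → U
V(21)+H(7): 28≡2 → C
Y(24)+W(22): 46≡20 → U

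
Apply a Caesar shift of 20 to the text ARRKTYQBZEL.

ULLENSKVTYF

A(0): 0+20=20 → U
R(17): 17+20=37≡11 → L
R(17): 17+20=37≡11 → L
K(10): 10+20=30≡4 → E
T(19): 19+20=39≡13 → N
Y(24): 24+20=44≡18 → S
Q(16): 16+20=36≡10 → K
B(1): 1+20=21 → V
Z(25): 25+20=45≡19 → T
E(4): 4+20=24 → Y
L(11): 11+20=31≡5 → F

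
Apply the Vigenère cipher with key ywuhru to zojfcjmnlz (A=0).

Repeat the key across the message: ywuhruywuh
z(25)+y(24): 49≡23 → x
o(14)+w(22): 36≡10 → k
j(9)+u(20): 29≡3 → d
f(5)+h(7): 12 → m
c(2)+r(17): 19 → t
j(9)+u(20): 29≡3 → d
m(12)+y(24): 36≡10 → k
n(13)+w(22): 35≡9 → j
l(11)+u(20): 31≡5 → f
z(25)+h(7): 32≡6 → g

xkdmtdkjfg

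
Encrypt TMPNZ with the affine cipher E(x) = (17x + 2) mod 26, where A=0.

T(19): 17·19+2=325≡13 → N
M(12): 17·12+2=206≡24 → Y
P(15): 17·15+2=257≡23 → X
N(13): 17·13+2=223≡15 → P
Z(25): 17·25+2=427≡11 → L

NYXPL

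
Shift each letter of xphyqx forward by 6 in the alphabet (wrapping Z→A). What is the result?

x(23): 23+6=29≡3 → d
p(15): 15+6=21 → v
h(7): 7+6=13 → n
y(24): 24+6=30≡4 → e
q(16): 16+6=22 → w
x(23): 23+6=29≡3 → d

dvnewd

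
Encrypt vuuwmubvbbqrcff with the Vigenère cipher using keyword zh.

ubtdlbacaipybme

Repeat the key across the message: zhzhzhzhzhzhzhz
v(21)+z(25): 46≡20 → u
u(20)+h(7): 27≡1 → b
u(20)+z(25): 45≡19 → t
w(22)+h(7): 29≡3 → d
m(12)+z(25): 37≡11 → l
u(20)+h(7): 27≡1 → b
b(1)+z(25): 26≡0 → a
v(21)+h(7): 28≡2 → c
b(1)+z(25): 26≡0 → a
b(1)+h(7): 8 → i
q(16)+z(25): 41≡15 → p
r(17)+h(7): 24 → y
c(2)+z(25): 27≡1 → b
f(5)+h(7): 12 → m
f(5)+z(25): 30≡4 → e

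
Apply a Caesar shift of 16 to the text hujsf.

h(7): 7+16=23 → x
u(20): 20+16=36≡10 → k
j(9): 9+16=25 → z
s(18): 18+16=34≡8 → i
f(5): 5+16=21 → v

xkziv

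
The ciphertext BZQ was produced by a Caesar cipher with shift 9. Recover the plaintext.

SQH

B(1): 1−9=-8≡18 → S
Z(25): 25−9=16 → Q
Q(16): 16−9=7 → H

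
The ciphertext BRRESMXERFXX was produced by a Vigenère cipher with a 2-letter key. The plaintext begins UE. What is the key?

Subtract each crib letter from the matching ciphertext letter (mod 26):
B(1)−U(20)=-19≡7 → H
R(17)−E(4)=13 → N

HN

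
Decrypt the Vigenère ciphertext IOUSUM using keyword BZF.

Repeat the key across the ciphertext: BZFBZF
I(8)−B(1): 7 → H
O(14)−Z(25): -11≡15 → P
U(20)−F(5): 15 → P
S(18)−B(1): 17 → R
U(20)−Z(25): -5≡21 → V
M(12)−F(5): 7 → H

HPPRVH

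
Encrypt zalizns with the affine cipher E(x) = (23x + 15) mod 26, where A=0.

spirscn

z(25): 23·25+15=590≡18 → s
a(0): 23·0+15=15 → p
l(11): 23·11+15=268≡8 → i
i(8): 23·8+15=199≡17 → r
z(25): 23·25+15=590≡18 → s
n(13): 23·13+15=314≡2 → c
s(18): 23·18+15=429≡13 → n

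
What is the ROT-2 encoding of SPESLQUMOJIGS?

S(18): 18+2=20 → U
P(15): 15+2=17 → R
E(4): 4+2=6 → G
S(18): 18+2=20 → U
L(11): 11+2=13 → N
Q(16): 16+2=18 → S
U(20): 20+2=22 → W
M(12): 12+2=14 → O
O(14): 14+2=16 → Q
J(9): 9+2=11 → L
I(8): 8+2=10 → K
G(6): 6+2=8 → I
S(18): 18+2=20 → U

URGUNSWOQLKIU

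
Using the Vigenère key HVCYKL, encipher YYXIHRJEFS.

Repeat the key across the message: HVCYKLHVCY
Y(24)+H(7): 31≡5 → F
Y(24)+V(21): 45≡19 → T
X(23)+C(2): 25 → Z
I(8)+Y(24): 32≡6 → G
H(7)+K(10): 17 → R
R(17)+L(11): 28≡2 → C
J(9)+H(7): 16 → Q
E(4)+V(21): 25 → Z
F(5)+C(2): 7 → H
S(18)+Y(24): 42≡16 → Q

FTZGRCQZHQ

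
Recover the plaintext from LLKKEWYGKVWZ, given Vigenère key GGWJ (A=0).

FFOBYQCXEPAQ

Repeat the key across the ciphertext: GGWJGGWJGGWJ
L(11)−G(6): 5 → F
L(11)−G(6): 5 → F
K(10)−W(22): -12≡14 → O
K(10)−J(9): 1 → B
E(4)−G(6): -2≡24 → Y
W(22)−G(6): 16 → Q
Y(24)−W(22): 2 → C
G(6)−J(9): -3≡23 → X
K(10)−G(6): 4 → E
V(21)−G(6): 15 → P
W(22)−W(22): 0 → A
Z(25)−J(9): 16 → Q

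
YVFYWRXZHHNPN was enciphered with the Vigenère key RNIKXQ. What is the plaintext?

HIXOZBGMZXQZW

Repeat the key across the ciphertext: RNIKXQRNIKXQR
Y(24)−R(17): 7 → H
V(21)−N(13): 8 → I
F(5)−I(8): -3≡23 → X
Y(24)−K(10): 14 → O
W(22)−X(23): -1≡25 → Z
R(17)−Q(16): 1 → B
X(23)−R(17): 6 → G
Z(25)−N(13): 12 → M
H(7)−I(8): -1≡25 → Z
H(7)−K(10): -3≡23 → X
N(13)−X(23): -10≡16 → Q
P(15)−Q(16): -1≡25 → Z
N(13)−R(17): -4≡22 → W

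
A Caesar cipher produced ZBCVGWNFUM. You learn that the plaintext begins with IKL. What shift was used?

From the crib: Z(25)−I(8)=17, so the shift is 17.

17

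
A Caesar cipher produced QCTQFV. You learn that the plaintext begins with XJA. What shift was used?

19

From the crib: Q(16)−X(23)=-7≡19, so the shift is 19.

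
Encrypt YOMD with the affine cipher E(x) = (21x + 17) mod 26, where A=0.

Y(24): 21·24+17=521≡1 → B
O(14): 21·14+17=311≡25 → Z
M(12): 21·12+17=269≡9 → J
D(3): 21·3+17=80≡2 → C

BZJC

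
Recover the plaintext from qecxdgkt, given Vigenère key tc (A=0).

Repeat the key across the ciphertext: tctctctc
q(16)−t(19): -3≡23 → x
e(4)−c(2): 2 → c
c(2)−t(19): -17≡9 → j
x(23)−c(2): 21 → v
d(3)−t(19): -16≡10 → k
g(6)−c(2): 4 → e
k(10)−t(19): -9≡17 → r
t(19)−c(2): 17 → r

xcjvkerr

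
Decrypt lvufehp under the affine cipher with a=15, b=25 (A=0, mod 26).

gyrqjei

The inverse of 15 mod 26 is 7, since 15·7=105≡1. Apply D(y)=7·(y−25) mod 26:
l(11): 7·(11−25)=-98≡6 → g
v(21): 7·(21−25)=-28≡24 → y
u(20): 7·(20−25)=-35≡17 → r
f(5): 7·(5−25)=-140≡16 → q
e(4): 7·(4−25)=-147≡9 → j
h(7): 7·(7−25)=-126≡4 → e
p(15): 7·(15−25)=-70≡8 → i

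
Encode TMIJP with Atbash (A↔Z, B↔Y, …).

T(19) → G(6)
M(12) → N(13)
I(8) → R(17)
J(9) → Q(16)
P(15) → K(10)

GNRQK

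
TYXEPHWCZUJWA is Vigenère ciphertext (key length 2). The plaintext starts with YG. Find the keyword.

Subtract each crib letter from the matching ciphertext letter (mod 26):
T(19)−Y(24)=-5≡21 → V
Y(24)−G(6)=18 → S

VS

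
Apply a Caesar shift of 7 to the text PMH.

WTO

P(15): 15+7=22 → W
M(12): 12+7=19 → T
H(7): 7+7=14 → O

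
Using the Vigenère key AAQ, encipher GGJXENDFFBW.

Repeat the key across the message: AAQAAQAAQAA
G(6)+A(0): 6 → G
G(6)+A(0): 6 → G
J(9)+Q(16): 25 → Z
X(23)+A(0): 23 → X
E(4)+A(0): 4 → E
N(13)+Q(16): 29≡3 → D
D(3)+A(0): 3 → D
F(5)+A(0): 5 → F
F(5)+Q(16): 21 → V
B(1)+A(0): 1 → B
W(22)+A(0): 22 → W

GGZXEDDFVBW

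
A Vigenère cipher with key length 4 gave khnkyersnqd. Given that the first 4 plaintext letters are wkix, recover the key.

Subtract each crib letter from the matching ciphertext letter (mod 26):
k(10)−w(22)=-12≡14 → o
h(7)−k(10)=-3≡23 → x
n(13)−i(8)=5 → f
k(10)−x(23)=-13≡13 → n

oxfn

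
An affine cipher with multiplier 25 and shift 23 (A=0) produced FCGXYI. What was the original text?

SVRAZP

The inverse of 25 mod 26 is 25, since 25·25=625≡1. Apply D(y)=25·(y−23) mod 26:
F(5): 25·(5−23)=-450≡18 → S
C(2): 25·(2−23)=-525≡21 → V
G(6): 25·(6−23)=-425≡17 → R
X(23): 25·(23−23)=0 → A
Y(24): 25·(24−23)=25 → Z
I(8): 25·(8−23)=-375≡15 → P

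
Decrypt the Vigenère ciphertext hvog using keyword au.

Repeat the key across the ciphertext: auau
h(7)−a(0): 7 → h
v(21)−u(20): 1 → b
o(14)−a(0): 14 → o
g(6)−u(20): -14≡12 → m

hbom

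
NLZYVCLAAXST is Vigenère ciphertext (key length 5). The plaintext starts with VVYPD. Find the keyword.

SQBJS

Subtract each crib letter from the matching ciphertext letter (mod 26):
N(13)−V(21)=-8≡18 → S
L(11)−V(21)=-10≡16 → Q
Z(25)−Y(24)=1 → B
Y(24)−P(15)=9 → J
V(21)−D(3)=18 → S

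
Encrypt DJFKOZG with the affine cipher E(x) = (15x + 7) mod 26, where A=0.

AMEBJST

D(3): 15·3+7=52≡0 → A
J(9): 15·9+7=142≡12 → M
F(5): 15·5+7=82≡4 → E
K(10): 15·10+7=157≡1 → B
O(14): 15·14+7=217≡9 → J
Z(25): 15·25+7=382≡18 → S
G(6): 15·6+7=97≡19 → T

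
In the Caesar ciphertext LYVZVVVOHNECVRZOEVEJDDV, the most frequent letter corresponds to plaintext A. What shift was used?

21

The most frequent ciphertext letter is V (appears 7 times).
V is position 21; A is position 0.
Shift = 21.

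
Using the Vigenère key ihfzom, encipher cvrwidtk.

kcwvwpbr

Repeat the key across the message: ihfzomih
c(2)+i(8): 10 → k
v(21)+h(7): 28≡2 → c
r(17)+f(5): 22 → w
w(22)+z(25): 47≡21 → v
i(8)+o(14): 22 → w
d(3)+m(12): 15 → p
t(19)+i(8): 27≡1 → b
k(10)+h(7): 17 → r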